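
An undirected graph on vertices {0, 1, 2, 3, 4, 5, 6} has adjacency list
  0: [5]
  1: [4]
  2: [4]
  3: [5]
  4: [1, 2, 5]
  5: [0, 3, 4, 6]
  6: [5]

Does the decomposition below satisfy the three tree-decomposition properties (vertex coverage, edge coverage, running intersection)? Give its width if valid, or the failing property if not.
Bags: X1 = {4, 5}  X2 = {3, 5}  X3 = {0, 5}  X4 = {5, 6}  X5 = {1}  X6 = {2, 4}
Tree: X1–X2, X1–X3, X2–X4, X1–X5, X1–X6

A tree decomposition must satisfy three properties: every vertex lies in some bag; for every edge, both endpoints lie together in some bag; and for every vertex, the bags containing it form a connected subtree. Here edge (4,1) lies in no bag, so the decomposition is invalid.

No — edge (4,1) lies in no bag.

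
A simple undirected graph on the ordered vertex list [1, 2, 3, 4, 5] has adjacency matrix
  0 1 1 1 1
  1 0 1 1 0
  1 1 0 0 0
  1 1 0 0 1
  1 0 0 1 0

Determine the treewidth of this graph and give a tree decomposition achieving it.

Treewidth 2.
One such decomposition:
Bags: B1 = {1, 4, 5}  B2 = {1, 2, 4}  B3 = {1, 2, 3}
Tree: B1–B2, B2–B3

The largest bag has 3 vertices, giving width 2; this decomposition certifies tw(G) ≤ 2. Conversely, {1, 2, 3} is a clique of size 3, and the vertices of any clique must share a bag in every tree decomposition; so some bag has ≥ 3 vertices and tw(G) ≥ 2. Therefore the treewidth is 2.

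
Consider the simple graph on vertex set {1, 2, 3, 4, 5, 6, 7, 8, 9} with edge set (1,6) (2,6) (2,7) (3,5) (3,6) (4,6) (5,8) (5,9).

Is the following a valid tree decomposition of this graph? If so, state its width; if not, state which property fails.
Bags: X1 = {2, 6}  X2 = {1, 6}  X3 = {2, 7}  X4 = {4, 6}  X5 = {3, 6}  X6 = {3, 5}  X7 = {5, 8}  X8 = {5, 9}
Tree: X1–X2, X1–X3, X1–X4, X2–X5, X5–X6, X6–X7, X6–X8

Every vertex of G appears in some bag (union = {1, 2, 3, 4, 5, 6, 7, 8, 9}); every edge is covered by a bag; and for each vertex v the set of bags containing v is connected in the bag tree. The decomposition is therefore valid. The largest bag has 2 vertices, so the width is 1.

Yes; width 1.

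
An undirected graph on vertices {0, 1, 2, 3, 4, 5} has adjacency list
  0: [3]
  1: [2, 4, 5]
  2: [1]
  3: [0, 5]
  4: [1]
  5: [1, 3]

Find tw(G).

A width-1 tree decomposition is:
Bags: B1 = {1, 5}  B2 = {3, 5}  B3 = {1, 4}  B4 = {0, 3}  B5 = {1, 2}
Tree: B1–B2, B1–B3, B2–B4, B3–B5
Each bag holds 2 vertices, so the decomposition has width 1, which upper-bounds the treewidth. Any graph with an edge has treewidth ≥ 1, and G has the edge 1–5. Therefore the treewidth is 1.

1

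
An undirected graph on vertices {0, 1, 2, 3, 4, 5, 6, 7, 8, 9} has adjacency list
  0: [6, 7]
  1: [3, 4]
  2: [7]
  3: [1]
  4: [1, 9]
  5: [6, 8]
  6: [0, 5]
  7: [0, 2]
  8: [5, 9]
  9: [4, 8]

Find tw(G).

1

A width-1 tree decomposition is:
Bags: B1 = {2, 7}  B2 = {0, 7}  B3 = {0, 6}  B4 = {5, 6}  B5 = {5, 8}  B6 = {8, 9}  B7 = {4, 9}  B8 = {1, 4}  B9 = {1, 3}
Tree: B1–B2, B2–B3, B3–B4, B4–B5, B5–B6, B6–B7, B7–B8, B8–B9
Every bag has size at most 2, so the width is 2 − 1 = 1 and tw(G) ≤ 1. Since G has at least one edge (e.g. 2–7), it is not an edgeless graph, so tw(G) ≥ 1. Therefore the treewidth is 1.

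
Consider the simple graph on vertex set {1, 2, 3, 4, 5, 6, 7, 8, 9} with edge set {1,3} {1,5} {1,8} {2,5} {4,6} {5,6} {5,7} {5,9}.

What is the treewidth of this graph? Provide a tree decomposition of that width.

Treewidth 1.
Bags: B1 = {1, 5}  B2 = {5, 9}  B3 = {2, 5}  B4 = {5, 6}  B5 = {1, 3}  B6 = {4, 6}  B7 = {5, 7}  B8 = {1, 8}
Tree: B1–B2, B2–B3, B1–B4, B1–B5, B4–B6, B4–B7, B1–B8

Each bag holds 2 vertices, so the decomposition has width 1, which upper-bounds the treewidth. G has an edge, so its treewidth is at least 1. Hence tw(G) = 1 exactly.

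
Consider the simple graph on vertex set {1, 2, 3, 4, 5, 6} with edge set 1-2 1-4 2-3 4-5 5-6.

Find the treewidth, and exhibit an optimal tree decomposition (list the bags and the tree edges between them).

Each bag holds 2 vertices, so the decomposition has width 1, which upper-bounds the treewidth. Any graph with an edge has treewidth ≥ 1, and G has the edge 6–5. Hence tw(G) = 1 exactly.

Treewidth 1.
One such decomposition:
Bags: B1 = {5, 6}  B2 = {4, 5}  B3 = {1, 4}  B4 = {1, 2}  B5 = {2, 3}
Tree: B1–B2, B2–B3, B3–B4, B4–B5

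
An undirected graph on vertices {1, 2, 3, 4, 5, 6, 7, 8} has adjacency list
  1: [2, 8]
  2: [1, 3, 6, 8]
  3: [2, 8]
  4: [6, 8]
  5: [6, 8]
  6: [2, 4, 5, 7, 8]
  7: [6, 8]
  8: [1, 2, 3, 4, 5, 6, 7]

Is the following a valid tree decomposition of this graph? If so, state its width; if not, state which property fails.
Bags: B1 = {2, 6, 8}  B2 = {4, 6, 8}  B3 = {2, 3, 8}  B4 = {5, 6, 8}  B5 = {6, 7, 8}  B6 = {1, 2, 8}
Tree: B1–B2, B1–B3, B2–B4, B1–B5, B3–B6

Yes; width 2.

Checking the three conditions: (i) the bags cover all of {1, 2, 3, 4, 5, 6, 7, 8}; (ii) for each edge, some bag contains both endpoints; (iii) the bags containing any fixed vertex form a subtree. All hold, so the decomposition is valid with width 3 − 1 = 2.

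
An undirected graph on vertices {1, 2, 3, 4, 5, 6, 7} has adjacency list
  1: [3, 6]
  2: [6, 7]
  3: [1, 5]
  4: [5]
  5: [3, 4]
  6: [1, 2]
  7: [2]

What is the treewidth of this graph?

1

A width-1 tree decomposition is:
Bags: B1 = {2, 7}  B2 = {2, 6}  B3 = {1, 6}  B4 = {1, 3}  B5 = {3, 5}  B6 = {4, 5}
Tree: B1–B2, B2–B3, B3–B4, B4–B5, B5–B6
The largest bag has 2 vertices, giving width 1; this decomposition certifies tw(G) ≤ 1. G has an edge, so its treewidth is at least 1. Combining the bounds, tw(G) = 1.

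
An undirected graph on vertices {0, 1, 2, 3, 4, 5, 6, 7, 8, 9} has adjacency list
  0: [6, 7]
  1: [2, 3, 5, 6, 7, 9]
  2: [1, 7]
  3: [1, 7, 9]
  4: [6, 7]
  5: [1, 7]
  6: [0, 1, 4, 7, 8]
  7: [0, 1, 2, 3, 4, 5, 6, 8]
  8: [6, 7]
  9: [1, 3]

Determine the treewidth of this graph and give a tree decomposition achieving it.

Every bag has size at most 3, so the width is 3 − 1 = 2 and tw(G) ≤ 2. On the other hand G contains the 3-clique {1, 3, 9}. A clique must lie in a single bag of any decomposition, so no decomposition can have width below 2. Hence tw(G) = 2 exactly.

Treewidth 2.
One optimal decomposition is:
Bags: B1 = {1, 3, 7}  B2 = {1, 5, 7}  B3 = {1, 6, 7}  B4 = {0, 6, 7}  B5 = {1, 3, 9}  B6 = {6, 7, 8}  B7 = {4, 6, 7}  B8 = {1, 2, 7}
Tree: B1–B2, B1–B3, B3–B4, B1–B5, B4–B6, B6–B7, B3–B8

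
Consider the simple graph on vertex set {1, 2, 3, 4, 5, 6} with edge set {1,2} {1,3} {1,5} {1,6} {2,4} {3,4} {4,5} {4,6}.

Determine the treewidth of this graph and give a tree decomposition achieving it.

Treewidth 2.
Bags: B1 = {1, 4, 5}  B2 = {1, 2, 4}  B3 = {1, 4, 6}  B4 = {1, 3, 4}
Tree: B1–B2, B2–B3, B3–B4

The largest bag has 3 vertices, giving width 2; this decomposition certifies tw(G) ≤ 2. Since 1–5–4–2–1 is a cycle in G, G is not acyclic. Forests are exactly the graphs of treewidth ≤ 1, so tw(G) ≥ 2. Combining the bounds, tw(G) = 2.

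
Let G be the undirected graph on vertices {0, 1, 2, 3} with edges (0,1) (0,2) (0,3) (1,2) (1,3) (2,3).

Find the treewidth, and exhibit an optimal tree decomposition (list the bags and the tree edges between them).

A single bag containing all 4 vertices is trivially a valid decomposition of width 3. For the lower bound, the 4 vertices {0, 1, 2, 3} are pairwise adjacent, and any tree decomposition puts a clique entirely inside one bag — forcing width ≥ 3. Combining the bounds, tw(G) = 3.

Treewidth 3.
One optimal decomposition is:
Bags: B1 = {0, 1, 2, 3}
Tree: (single bag)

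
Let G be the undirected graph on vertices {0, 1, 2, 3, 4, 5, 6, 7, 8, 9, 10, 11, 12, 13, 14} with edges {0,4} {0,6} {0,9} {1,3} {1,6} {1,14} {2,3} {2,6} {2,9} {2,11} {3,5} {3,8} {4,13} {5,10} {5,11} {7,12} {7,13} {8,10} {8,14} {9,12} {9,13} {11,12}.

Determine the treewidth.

A width-3 tree decomposition is:
Bags: B1 = {0, 4, 7, 13}  B2 = {0, 7, 9, 13}  B3 = {0, 7, 9, 12}  B4 = {0, 6, 9, 12}  B5 = {2, 6, 9, 12}  B6 = {2, 6, 11, 12}  B7 = {1, 2, 6, 11}  B8 = {1, 2, 3, 11}  B9 = {1, 3, 5, 11}  B10 = {1, 3, 5, 14}  B11 = {3, 5, 8, 14}  B12 = {5, 8, 10, 14}
Tree: B1–B2, B2–B3, B3–B4, B4–B5, B5–B6, B6–B7, B7–B8, B8–B9, B9–B10, B10–B11, B11–B12
The largest bag has 4 vertices, giving width 3; this decomposition certifies tw(G) ≤ 3. For the lower bound: the 4 vertex sets {4,7,13}, {0}, {9}, {2,6,11,12} are disjoint, each induces a connected subgraph, and every pair is joined by at least one edge of G. Contracting each set to a single vertex therefore yields K_{4} as a minor, and since treewidth is minor-monotone, tw(G) ≥ tw(K_{4}) = 3. The upper and lower bounds meet at 3, so that is the treewidth.

3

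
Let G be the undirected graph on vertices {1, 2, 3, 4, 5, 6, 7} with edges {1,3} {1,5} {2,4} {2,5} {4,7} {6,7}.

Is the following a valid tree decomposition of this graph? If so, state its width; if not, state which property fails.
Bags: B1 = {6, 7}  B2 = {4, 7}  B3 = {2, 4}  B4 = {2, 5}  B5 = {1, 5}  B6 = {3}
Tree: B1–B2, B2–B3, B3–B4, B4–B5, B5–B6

A tree decomposition must satisfy three properties: every vertex lies in some bag; for every edge, both endpoints lie together in some bag; and for every vertex, the bags containing it form a connected subtree. Here edge (1,3) lies in no bag, so the decomposition is invalid.

No — edge (1,3) lies in no bag.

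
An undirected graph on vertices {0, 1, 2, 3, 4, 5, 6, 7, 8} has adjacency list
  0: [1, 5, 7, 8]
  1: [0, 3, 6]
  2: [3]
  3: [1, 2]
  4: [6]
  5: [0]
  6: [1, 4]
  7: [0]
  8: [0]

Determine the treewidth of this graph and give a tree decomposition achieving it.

Treewidth 1.
One such decomposition:
Bags: B1 = {0, 1}  B2 = {0, 8}  B3 = {1, 6}  B4 = {0, 5}  B5 = {0, 7}  B6 = {1, 3}  B7 = {4, 6}  B8 = {2, 3}
Tree: B1–B2, B1–B3, B2–B4, B4–B5, B3–B6, B3–B7, B6–B8

Each bag holds 2 vertices, so the decomposition has width 1, which upper-bounds the treewidth. G has an edge, so its treewidth is at least 1. The upper and lower bounds meet at 1, so that is the treewidth.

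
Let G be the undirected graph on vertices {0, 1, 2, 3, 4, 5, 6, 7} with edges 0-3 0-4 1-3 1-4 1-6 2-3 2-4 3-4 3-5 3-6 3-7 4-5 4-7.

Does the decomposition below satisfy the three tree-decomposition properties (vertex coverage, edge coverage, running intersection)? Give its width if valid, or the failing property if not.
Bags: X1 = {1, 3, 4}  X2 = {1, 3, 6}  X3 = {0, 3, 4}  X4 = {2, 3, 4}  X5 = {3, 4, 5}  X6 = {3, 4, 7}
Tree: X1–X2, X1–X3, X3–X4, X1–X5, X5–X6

Every vertex of G appears in some bag (union = {0, 1, 2, 3, 4, 5, 6, 7}); every edge is covered by a bag; and for each vertex v the set of bags containing v is connected in the bag tree. The decomposition is therefore valid. The largest bag has 3 vertices, so the width is 2.

Yes; width 2.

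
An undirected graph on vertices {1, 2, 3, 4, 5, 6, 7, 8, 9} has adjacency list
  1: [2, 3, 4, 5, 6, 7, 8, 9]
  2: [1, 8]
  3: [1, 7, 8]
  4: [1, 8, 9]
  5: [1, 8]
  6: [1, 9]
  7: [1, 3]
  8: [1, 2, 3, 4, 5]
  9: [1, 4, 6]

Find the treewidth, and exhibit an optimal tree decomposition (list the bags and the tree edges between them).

Every bag has size at most 3, so the width is 3 − 1 = 2 and tw(G) ≤ 2. For the lower bound, the 3 vertices {1, 2, 8} are pairwise adjacent, and any tree decomposition puts a clique entirely inside one bag — forcing width ≥ 2. Combining the bounds, tw(G) = 2.

Treewidth 2.
Bags: B1 = {1, 4, 8}  B2 = {1, 4, 9}  B3 = {1, 3, 8}  B4 = {1, 3, 7}  B5 = {1, 2, 8}  B6 = {1, 5, 8}  B7 = {1, 6, 9}
Tree: B1–B2, B1–B3, B3–B4, B3–B5, B1–B6, B2–B7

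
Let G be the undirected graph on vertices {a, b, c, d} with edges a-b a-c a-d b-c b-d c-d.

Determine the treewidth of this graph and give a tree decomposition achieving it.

Treewidth 3.
One optimal decomposition is:
Bags: B1 = {a, b, c, d}
Tree: (single bag)

A single bag containing all 4 vertices is trivially a valid decomposition of width 3. Conversely, {a, b, c, d} is a clique of size 4, and the vertices of any clique must share a bag in every tree decomposition; so some bag has ≥ 4 vertices and tw(G) ≥ 3. Combining the bounds, tw(G) = 3.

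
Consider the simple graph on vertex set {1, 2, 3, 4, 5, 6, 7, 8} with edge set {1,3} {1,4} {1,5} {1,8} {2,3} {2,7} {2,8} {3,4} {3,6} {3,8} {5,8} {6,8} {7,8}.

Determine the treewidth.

2

A width-2 tree decomposition is:
Bags: B1 = {1, 5, 8}  B2 = {1, 3, 8}  B3 = {3, 6, 8}  B4 = {1, 3, 4}  B5 = {2, 3, 8}  B6 = {2, 7, 8}
Tree: B1–B2, B2–B3, B2–B4, B3–B5, B5–B6
The largest bag has 3 vertices, giving width 2; this decomposition certifies tw(G) ≤ 2. Conversely, {1, 3, 8} is a clique of size 3, and the vertices of any clique must share a bag in every tree decomposition; so some bag has ≥ 3 vertices and tw(G) ≥ 2. The upper and lower bounds meet at 2, so that is the treewidth.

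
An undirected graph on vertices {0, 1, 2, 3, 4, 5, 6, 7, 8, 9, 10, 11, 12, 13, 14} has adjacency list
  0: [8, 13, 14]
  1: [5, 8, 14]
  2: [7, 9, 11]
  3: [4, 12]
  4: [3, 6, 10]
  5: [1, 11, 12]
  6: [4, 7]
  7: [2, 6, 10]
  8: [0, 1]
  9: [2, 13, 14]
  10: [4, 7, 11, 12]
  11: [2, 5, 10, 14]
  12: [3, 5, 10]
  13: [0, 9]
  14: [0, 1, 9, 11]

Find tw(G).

3

A width-3 tree decomposition is:
Bags: B1 = {0, 1, 8, 13}  B2 = {0, 1, 13, 14}  B3 = {1, 9, 13, 14}  B4 = {1, 5, 9, 14}  B5 = {5, 9, 11, 14}  B6 = {2, 5, 9, 11}  B7 = {2, 5, 11, 12}  B8 = {2, 10, 11, 12}  B9 = {2, 7, 10, 12}  B10 = {3, 7, 10, 12}  B11 = {3, 4, 7, 10}  B12 = {3, 4, 6, 7}
Tree: B1–B2, B2–B3, B3–B4, B4–B5, B5–B6, B6–B7, B7–B8, B8–B9, B9–B10, B10–B11, B11–B12
Each bag holds 4 vertices, so the decomposition has width 3, which upper-bounds the treewidth. For the lower bound: the 4 vertex sets {0,8,13}, {1}, {14}, {2,5,9,11} are disjoint, each induces a connected subgraph, and every pair is joined by at least one edge of G. Contracting each set to a single vertex therefore yields K_{4} as a minor, and since treewidth is minor-monotone, tw(G) ≥ tw(K_{4}) = 3. Hence tw(G) = 3 exactly.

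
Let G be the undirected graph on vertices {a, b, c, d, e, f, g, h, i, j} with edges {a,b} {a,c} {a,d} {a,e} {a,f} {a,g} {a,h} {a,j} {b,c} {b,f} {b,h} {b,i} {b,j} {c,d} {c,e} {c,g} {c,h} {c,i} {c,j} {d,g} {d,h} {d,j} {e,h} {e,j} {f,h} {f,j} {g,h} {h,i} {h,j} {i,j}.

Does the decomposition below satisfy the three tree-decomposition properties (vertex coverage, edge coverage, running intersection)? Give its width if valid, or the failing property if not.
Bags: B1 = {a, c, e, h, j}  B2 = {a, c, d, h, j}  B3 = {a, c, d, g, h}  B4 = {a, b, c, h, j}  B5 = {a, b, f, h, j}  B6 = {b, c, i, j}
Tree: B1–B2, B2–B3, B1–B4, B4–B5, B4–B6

A tree decomposition must satisfy three properties: every vertex lies in some bag; for every edge, both endpoints lie together in some bag; and for every vertex, the bags containing it form a connected subtree. Here edge (h,i) lies in no bag, so the decomposition is invalid.

No — edge (h,i) lies in no bag.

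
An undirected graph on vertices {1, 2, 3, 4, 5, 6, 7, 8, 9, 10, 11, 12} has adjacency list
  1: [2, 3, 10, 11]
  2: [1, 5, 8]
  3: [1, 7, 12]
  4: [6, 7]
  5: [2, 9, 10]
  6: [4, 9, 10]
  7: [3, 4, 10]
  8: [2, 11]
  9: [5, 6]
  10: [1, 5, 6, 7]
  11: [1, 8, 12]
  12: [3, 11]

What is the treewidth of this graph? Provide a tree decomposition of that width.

Treewidth 3.
Bags: B1 = {2, 8, 11, 12}  B2 = {1, 2, 11, 12}  B3 = {1, 2, 3, 12}  B4 = {1, 2, 3, 5}  B5 = {1, 3, 5, 10}  B6 = {3, 5, 7, 10}  B7 = {5, 7, 9, 10}  B8 = {6, 7, 9, 10}  B9 = {4, 6, 7, 9}
Tree: B1–B2, B2–B3, B3–B4, B4–B5, B5–B6, B6–B7, B7–B8, B8–B9

Each bag holds 4 vertices, so the decomposition has width 3, which upper-bounds the treewidth. For the lower bound: the 4 vertex sets {8,11,12}, {2}, {1}, {3,5,7,10} are disjoint, each induces a connected subgraph, and every pair is joined by at least one edge of G. Contracting each set to a single vertex therefore yields K_{4} as a minor, and since treewidth is minor-monotone, tw(G) ≥ tw(K_{4}) = 3. Combining the bounds, tw(G) = 3.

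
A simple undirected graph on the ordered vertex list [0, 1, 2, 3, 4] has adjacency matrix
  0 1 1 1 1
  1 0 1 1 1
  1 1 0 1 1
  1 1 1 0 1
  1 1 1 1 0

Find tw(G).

4

A width-4 tree decomposition is:
Bags: B1 = {0, 1, 2, 3, 4}
Tree: (single bag)
A single bag containing all 5 vertices is trivially a valid decomposition of width 4. On the other hand G contains the 5-clique {0, 1, 2, 3, 4}. A clique must lie in a single bag of any decomposition, so no decomposition can have width below 4. Combining the bounds, tw(G) = 4.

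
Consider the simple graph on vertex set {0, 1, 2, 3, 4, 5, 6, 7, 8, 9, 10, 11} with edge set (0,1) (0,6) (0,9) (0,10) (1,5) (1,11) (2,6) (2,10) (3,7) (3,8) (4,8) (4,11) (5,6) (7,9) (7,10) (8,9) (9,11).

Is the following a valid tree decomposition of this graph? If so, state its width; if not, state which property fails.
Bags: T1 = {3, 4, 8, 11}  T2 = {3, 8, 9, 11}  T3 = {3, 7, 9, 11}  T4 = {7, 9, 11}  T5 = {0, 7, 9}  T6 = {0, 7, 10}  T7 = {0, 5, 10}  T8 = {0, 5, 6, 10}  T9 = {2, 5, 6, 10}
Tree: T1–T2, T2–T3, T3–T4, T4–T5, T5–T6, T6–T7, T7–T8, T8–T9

No — vertex 1 appears in no bag.

A tree decomposition must satisfy three properties: every vertex lies in some bag; for every edge, both endpoints lie together in some bag; and for every vertex, the bags containing it form a connected subtree. Here vertex 1 appears in no bag, so the decomposition is invalid.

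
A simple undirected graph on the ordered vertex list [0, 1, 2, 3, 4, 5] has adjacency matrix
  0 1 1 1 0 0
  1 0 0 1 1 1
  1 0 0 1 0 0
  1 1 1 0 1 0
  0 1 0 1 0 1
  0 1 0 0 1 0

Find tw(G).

A width-2 tree decomposition is:
Bags: B1 = {0, 1, 3}  B2 = {1, 3, 4}  B3 = {0, 2, 3}  B4 = {1, 4, 5}
Tree: B1–B2, B1–B3, B2–B4
Each bag holds 3 vertices, so the decomposition has width 2, which upper-bounds the treewidth. Conversely, {0, 1, 3} is a clique of size 3, and the vertices of any clique must share a bag in every tree decomposition; so some bag has ≥ 3 vertices and tw(G) ≥ 2. Therefore the treewidth is 2.

2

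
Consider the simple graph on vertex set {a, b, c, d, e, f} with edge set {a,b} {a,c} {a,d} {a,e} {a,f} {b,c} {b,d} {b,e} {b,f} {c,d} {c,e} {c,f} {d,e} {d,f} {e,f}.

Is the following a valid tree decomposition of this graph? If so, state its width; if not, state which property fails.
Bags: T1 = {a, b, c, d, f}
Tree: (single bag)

No — vertex e appears in no bag.

A tree decomposition must satisfy three properties: every vertex lies in some bag; for every edge, both endpoints lie together in some bag; and for every vertex, the bags containing it form a connected subtree. Here vertex e appears in no bag, so the decomposition is invalid.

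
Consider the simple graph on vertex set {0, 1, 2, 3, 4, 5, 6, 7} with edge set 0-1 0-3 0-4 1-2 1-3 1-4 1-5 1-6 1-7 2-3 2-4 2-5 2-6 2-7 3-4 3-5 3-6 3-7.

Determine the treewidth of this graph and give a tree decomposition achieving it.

Every bag has size at most 4, so the width is 4 − 1 = 3 and tw(G) ≤ 3. On the other hand G contains the 4-clique {0, 1, 3, 4}. A clique must lie in a single bag of any decomposition, so no decomposition can have width below 3. Combining the bounds, tw(G) = 3.

Treewidth 3.
One such decomposition:
Bags: B1 = {1, 2, 3, 4}  B2 = {0, 1, 3, 4}  B3 = {1, 2, 3, 7}  B4 = {1, 2, 3, 6}  B5 = {1, 2, 3, 5}
Tree: B1–B2, B1–B3, B1–B4, B1–B5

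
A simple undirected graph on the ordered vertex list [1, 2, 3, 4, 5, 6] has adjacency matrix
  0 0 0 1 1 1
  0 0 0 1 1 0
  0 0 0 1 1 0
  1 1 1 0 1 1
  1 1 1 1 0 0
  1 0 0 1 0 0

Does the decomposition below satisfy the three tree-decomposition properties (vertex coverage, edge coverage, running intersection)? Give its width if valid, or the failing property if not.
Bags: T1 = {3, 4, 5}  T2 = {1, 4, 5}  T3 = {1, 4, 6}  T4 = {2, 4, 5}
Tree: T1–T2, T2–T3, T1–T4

Vertex coverage: the bags together contain {1, 2, 3, 4, 5, 6}, the full vertex set. Edge coverage: each edge of G has both endpoints in at least one bag. Running intersection: for every vertex, the bags containing it form a connected subtree. All three properties hold, so this is a valid tree decomposition of width max|bag| − 1 = 2, and hence tw(G) ≤ 2.

Yes; width 2.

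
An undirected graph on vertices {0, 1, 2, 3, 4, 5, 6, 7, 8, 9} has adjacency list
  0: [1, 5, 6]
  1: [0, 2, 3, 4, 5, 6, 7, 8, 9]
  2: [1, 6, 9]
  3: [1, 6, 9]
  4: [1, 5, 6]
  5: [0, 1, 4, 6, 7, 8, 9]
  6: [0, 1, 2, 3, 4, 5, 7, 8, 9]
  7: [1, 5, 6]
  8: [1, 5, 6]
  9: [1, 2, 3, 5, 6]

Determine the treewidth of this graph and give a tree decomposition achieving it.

Treewidth 3.
Bags: B1 = {1, 4, 5, 6}  B2 = {0, 1, 5, 6}  B3 = {1, 5, 6, 9}  B4 = {1, 3, 6, 9}  B5 = {1, 2, 6, 9}  B6 = {1, 5, 6, 8}  B7 = {1, 5, 6, 7}
Tree: B1–B2, B2–B3, B3–B4, B4–B5, B1–B6, B3–B7

Each bag holds 4 vertices, so the decomposition has width 3, which upper-bounds the treewidth. For the lower bound, the 4 vertices {1, 2, 6, 9} are pairwise adjacent, and any tree decomposition puts a clique entirely inside one bag — forcing width ≥ 3. Therefore the treewidth is 3.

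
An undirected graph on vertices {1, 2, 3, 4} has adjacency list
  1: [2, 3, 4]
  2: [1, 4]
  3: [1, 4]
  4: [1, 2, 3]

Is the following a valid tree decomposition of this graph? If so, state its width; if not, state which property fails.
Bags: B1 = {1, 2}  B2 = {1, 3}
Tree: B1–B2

No — vertex 4 appears in no bag.

A tree decomposition must satisfy three properties: every vertex lies in some bag; for every edge, both endpoints lie together in some bag; and for every vertex, the bags containing it form a connected subtree. Here vertex 4 appears in no bag, so the decomposition is invalid.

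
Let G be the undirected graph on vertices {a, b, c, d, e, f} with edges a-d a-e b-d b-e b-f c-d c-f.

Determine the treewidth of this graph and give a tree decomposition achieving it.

Every bag has size at most 3, so the width is 3 − 1 = 2 and tw(G) ≤ 2. Since e–a–d–b–e is a cycle in G, G is not acyclic. Forests are exactly the graphs of treewidth ≤ 1, so tw(G) ≥ 2. The upper and lower bounds meet at 2, so that is the treewidth.

Treewidth 2.
One such decomposition:
Bags: B1 = {a, b, e}  B2 = {a, b, d}  B3 = {b, d, f}  B4 = {c, d, f}
Tree: B1–B2, B2–B3, B3–B4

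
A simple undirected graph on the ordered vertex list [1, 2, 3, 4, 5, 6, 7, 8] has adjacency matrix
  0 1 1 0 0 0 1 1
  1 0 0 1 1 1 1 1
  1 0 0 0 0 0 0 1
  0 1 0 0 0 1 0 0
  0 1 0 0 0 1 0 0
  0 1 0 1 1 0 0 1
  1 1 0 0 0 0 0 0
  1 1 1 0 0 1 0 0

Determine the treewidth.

A width-2 tree decomposition is:
Bags: B1 = {1, 2, 8}  B2 = {2, 6, 8}  B3 = {2, 4, 6}  B4 = {1, 2, 7}  B5 = {1, 3, 8}  B6 = {2, 5, 6}
Tree: B1–B2, B2–B3, B1–B4, B1–B5, B3–B6
Each bag holds 3 vertices, so the decomposition has width 2, which upper-bounds the treewidth. For the lower bound, the 3 vertices {1, 2, 8} are pairwise adjacent, and any tree decomposition puts a clique entirely inside one bag — forcing width ≥ 2. Hence tw(G) = 2 exactly.

2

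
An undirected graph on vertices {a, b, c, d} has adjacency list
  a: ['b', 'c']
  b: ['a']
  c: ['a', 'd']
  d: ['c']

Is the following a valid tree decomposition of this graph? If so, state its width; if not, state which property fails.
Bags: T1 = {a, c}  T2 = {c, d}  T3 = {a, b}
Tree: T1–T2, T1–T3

Vertex coverage: the bags together contain {a, b, c, d}, the full vertex set. Edge coverage: each edge of G has both endpoints in at least one bag. Running intersection: for every vertex, the bags containing it form a connected subtree. All three properties hold, so this is a valid tree decomposition of width max|bag| − 1 = 1, and hence tw(G) ≤ 1.

Yes; width 1.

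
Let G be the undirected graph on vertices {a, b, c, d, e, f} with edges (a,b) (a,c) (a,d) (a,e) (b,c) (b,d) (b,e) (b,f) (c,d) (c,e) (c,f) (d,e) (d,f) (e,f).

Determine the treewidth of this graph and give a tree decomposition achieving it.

Treewidth 4.
One optimal decomposition is:
Bags: B1 = {b, c, d, e, f}  B2 = {a, b, c, d, e}
Tree: B1–B2

The largest bag has 5 vertices, giving width 4; this decomposition certifies tw(G) ≤ 4. On the other hand G contains the 5-clique {b, c, d, e, f}. A clique must lie in a single bag of any decomposition, so no decomposition can have width below 4. The upper and lower bounds meet at 4, so that is the treewidth.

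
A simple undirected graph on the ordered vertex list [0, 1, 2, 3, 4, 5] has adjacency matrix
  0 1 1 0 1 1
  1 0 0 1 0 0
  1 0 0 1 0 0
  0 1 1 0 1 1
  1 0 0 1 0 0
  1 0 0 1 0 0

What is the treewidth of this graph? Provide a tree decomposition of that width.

Every bag has size at most 3, so the width is 3 − 1 = 2 and tw(G) ≤ 2. The edges 3–2–0–4–3 form a cycle, so G is not a tree and its treewidth is at least 2. Hence tw(G) = 2 exactly.

Treewidth 2.
One such decomposition:
Bags: B1 = {0, 2, 3}  B2 = {0, 3, 4}  B3 = {0, 3, 5}  B4 = {0, 1, 3}
Tree: B1–B2, B2–B3, B3–B4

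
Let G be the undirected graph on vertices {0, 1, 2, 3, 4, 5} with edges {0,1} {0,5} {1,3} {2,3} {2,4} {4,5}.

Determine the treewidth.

A width-2 tree decomposition is:
Bags: B1 = {2, 4, 5}  B2 = {0, 2, 5}  B3 = {0, 1, 2}  B4 = {1, 2, 3}
Tree: B1–B2, B2–B3, B3–B4
Each bag holds 3 vertices, so the decomposition has width 2, which upper-bounds the treewidth. The edges 2–4–5–0–1–3–2 form a cycle, so G is not a tree and its treewidth is at least 2. Combining the bounds, tw(G) = 2.

2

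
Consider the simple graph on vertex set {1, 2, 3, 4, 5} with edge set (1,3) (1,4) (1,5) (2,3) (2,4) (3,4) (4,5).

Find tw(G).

A width-2 tree decomposition is:
Bags: B1 = {1, 3, 4}  B2 = {1, 4, 5}  B3 = {2, 3, 4}
Tree: B1–B2, B1–B3
The largest bag has 3 vertices, giving width 2; this decomposition certifies tw(G) ≤ 2. Conversely, {1, 3, 4} is a clique of size 3, and the vertices of any clique must share a bag in every tree decomposition; so some bag has ≥ 3 vertices and tw(G) ≥ 2. Combining the bounds, tw(G) = 2.

2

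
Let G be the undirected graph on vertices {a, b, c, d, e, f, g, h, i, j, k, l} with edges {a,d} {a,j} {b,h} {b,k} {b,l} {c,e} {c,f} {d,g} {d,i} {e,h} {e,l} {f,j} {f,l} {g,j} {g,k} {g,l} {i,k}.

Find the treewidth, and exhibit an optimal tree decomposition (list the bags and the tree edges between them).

Treewidth 3.
One optimal decomposition is:
Bags: B1 = {a, d, i, j}  B2 = {d, g, i, j}  B3 = {g, i, j, k}  B4 = {f, g, j, k}  B5 = {f, g, k, l}  B6 = {b, f, k, l}  B7 = {b, c, f, l}  B8 = {b, c, e, l}  B9 = {b, c, e, h}
Tree: B1–B2, B2–B3, B3–B4, B4–B5, B5–B6, B6–B7, B7–B8, B8–B9

Each bag holds 4 vertices, so the decomposition has width 3, which upper-bounds the treewidth. For the lower bound: the 4 vertex sets {a,d,i}, {j}, {g}, {b,f,k,l} are disjoint, each induces a connected subgraph, and every pair is joined by at least one edge of G. Contracting each set to a single vertex therefore yields K_{4} as a minor, and since treewidth is minor-monotone, tw(G) ≥ tw(K_{4}) = 3. Therefore the treewidth is 3.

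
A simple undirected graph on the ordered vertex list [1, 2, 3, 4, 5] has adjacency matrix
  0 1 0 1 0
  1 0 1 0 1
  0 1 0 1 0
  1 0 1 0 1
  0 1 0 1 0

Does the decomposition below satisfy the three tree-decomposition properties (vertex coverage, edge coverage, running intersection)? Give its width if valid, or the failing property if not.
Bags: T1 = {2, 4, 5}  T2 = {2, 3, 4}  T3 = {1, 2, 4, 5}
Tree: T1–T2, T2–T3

A tree decomposition must satisfy three properties: every vertex lies in some bag; for every edge, both endpoints lie together in some bag; and for every vertex, the bags containing it form a connected subtree. Here bags containing vertex 5 are not connected in the tree, so the decomposition is invalid.

No — bags containing vertex 5 are not connected in the tree.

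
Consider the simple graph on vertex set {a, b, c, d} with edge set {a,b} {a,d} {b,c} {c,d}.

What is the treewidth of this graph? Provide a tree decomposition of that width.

The largest bag has 3 vertices, giving width 2; this decomposition certifies tw(G) ≤ 2. The edges a–d–c–b–a form a cycle, so G is not a tree and its treewidth is at least 2. Hence tw(G) = 2 exactly.

Treewidth 2.
One optimal decomposition is:
Bags: B1 = {a, c, d}  B2 = {a, b, c}
Tree: B1–B2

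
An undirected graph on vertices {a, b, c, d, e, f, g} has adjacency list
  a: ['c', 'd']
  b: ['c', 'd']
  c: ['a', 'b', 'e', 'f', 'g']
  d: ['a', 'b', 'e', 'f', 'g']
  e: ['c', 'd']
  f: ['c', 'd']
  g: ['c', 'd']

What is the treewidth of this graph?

A width-2 tree decomposition is:
Bags: B1 = {c, d, g}  B2 = {c, d, f}  B3 = {c, d, e}  B4 = {a, c, d}  B5 = {b, c, d}
Tree: B1–B2, B2–B3, B3–B4, B4–B5
Each bag holds 3 vertices, so the decomposition has width 2, which upper-bounds the treewidth. The edges d–g–c–f–d form a cycle, so G is not a tree and its treewidth is at least 2. Therefore the treewidth is 2.

2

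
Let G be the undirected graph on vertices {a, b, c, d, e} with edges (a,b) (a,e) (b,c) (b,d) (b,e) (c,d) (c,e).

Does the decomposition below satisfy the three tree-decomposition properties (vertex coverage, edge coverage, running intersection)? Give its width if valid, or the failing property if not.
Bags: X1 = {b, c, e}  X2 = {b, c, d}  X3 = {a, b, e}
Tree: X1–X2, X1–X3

Yes; width 2.

Every vertex of G appears in some bag (union = {a, b, c, d, e}); every edge is covered by a bag; and for each vertex v the set of bags containing v is connected in the bag tree. The decomposition is therefore valid. The largest bag has 3 vertices, so the width is 2.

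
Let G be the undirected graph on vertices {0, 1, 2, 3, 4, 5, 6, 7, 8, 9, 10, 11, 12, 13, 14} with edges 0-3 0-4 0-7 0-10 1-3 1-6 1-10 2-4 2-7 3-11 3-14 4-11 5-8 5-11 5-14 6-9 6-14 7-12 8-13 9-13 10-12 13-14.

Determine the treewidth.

A width-3 tree decomposition is:
Bags: B1 = {5, 8, 9, 13}  B2 = {5, 9, 13, 14}  B3 = {5, 6, 9, 14}  B4 = {5, 6, 11, 14}  B5 = {3, 6, 11, 14}  B6 = {1, 3, 6, 11}  B7 = {1, 3, 4, 11}  B8 = {0, 1, 3, 4}  B9 = {0, 1, 4, 10}  B10 = {0, 2, 4, 10}  B11 = {0, 2, 7, 10}  B12 = {2, 7, 10, 12}
Tree: B1–B2, B2–B3, B3–B4, B4–B5, B5–B6, B6–B7, B7–B8, B8–B9, B9–B10, B10–B11, B11–B12
Each bag holds 4 vertices, so the decomposition has width 3, which upper-bounds the treewidth. For the lower bound: the 4 vertex sets {8,9,13}, {5}, {14}, {1,3,6,11} are disjoint, each induces a connected subgraph, and every pair is joined by at least one edge of G. Contracting each set to a single vertex therefore yields K_{4} as a minor, and since treewidth is minor-monotone, tw(G) ≥ tw(K_{4}) = 3. Combining the bounds, tw(G) = 3.

3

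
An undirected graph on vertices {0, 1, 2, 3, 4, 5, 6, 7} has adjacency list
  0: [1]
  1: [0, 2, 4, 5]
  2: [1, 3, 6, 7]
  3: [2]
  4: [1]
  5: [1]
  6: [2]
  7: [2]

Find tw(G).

1

A width-1 tree decomposition is:
Bags: B1 = {0, 1}  B2 = {1, 5}  B3 = {1, 2}  B4 = {2, 7}  B5 = {2, 3}  B6 = {2, 6}  B7 = {1, 4}
Tree: B1–B2, B2–B3, B3–B4, B4–B5, B3–B6, B3–B7
The largest bag has 2 vertices, giving width 1; this decomposition certifies tw(G) ≤ 1. Any graph with an edge has treewidth ≥ 1, and G has the edge 0–1. Hence tw(G) = 1 exactly.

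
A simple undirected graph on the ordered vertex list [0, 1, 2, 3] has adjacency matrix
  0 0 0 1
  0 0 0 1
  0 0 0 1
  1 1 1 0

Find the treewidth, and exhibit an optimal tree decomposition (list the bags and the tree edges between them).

The largest bag has 2 vertices, giving width 1; this decomposition certifies tw(G) ≤ 1. Since G has at least one edge (e.g. 3–0), it is not an edgeless graph, so tw(G) ≥ 1. Therefore the treewidth is 1.

Treewidth 1.
Bags: B1 = {0, 3}  B2 = {1, 3}  B3 = {2, 3}
Tree: B1–B2, B1–B3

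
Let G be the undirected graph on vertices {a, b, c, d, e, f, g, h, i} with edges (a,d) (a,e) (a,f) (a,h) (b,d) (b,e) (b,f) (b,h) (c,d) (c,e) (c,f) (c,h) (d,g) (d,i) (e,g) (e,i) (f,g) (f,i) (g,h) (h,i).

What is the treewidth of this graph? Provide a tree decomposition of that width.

Each bag holds 5 vertices, so the decomposition has width 4, which upper-bounds the treewidth. For the lower bound: the 5 vertex sets {a,f}, {c,e}, {d,g}, {h}, {b} are disjoint, each induces a connected subgraph, and every pair is joined by at least one edge of G. Contracting each set to a single vertex therefore yields K_{5} as a minor, and since treewidth is minor-monotone, tw(G) ≥ tw(K_{5}) = 4. Therefore the treewidth is 4.

Treewidth 4.
One optimal decomposition is:
Bags: B1 = {a, d, e, f, h}  B2 = {c, d, e, f, h}  B3 = {d, e, f, g, h}  B4 = {b, d, e, f, h}  B5 = {d, e, f, h, i}
Tree: B1–B2, B2–B3, B3–B4, B4–B5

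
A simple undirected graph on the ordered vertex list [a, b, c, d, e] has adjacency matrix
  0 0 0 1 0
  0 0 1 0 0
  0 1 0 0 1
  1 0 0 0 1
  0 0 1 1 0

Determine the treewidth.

1

A width-1 tree decomposition is:
Bags: B1 = {c, e}  B2 = {d, e}  B3 = {a, d}  B4 = {b, c}
Tree: B1–B2, B2–B3, B1–B4
Each bag holds 2 vertices, so the decomposition has width 1, which upper-bounds the treewidth. Any graph with an edge has treewidth ≥ 1, and G has the edge e–c. Hence tw(G) = 1 exactly.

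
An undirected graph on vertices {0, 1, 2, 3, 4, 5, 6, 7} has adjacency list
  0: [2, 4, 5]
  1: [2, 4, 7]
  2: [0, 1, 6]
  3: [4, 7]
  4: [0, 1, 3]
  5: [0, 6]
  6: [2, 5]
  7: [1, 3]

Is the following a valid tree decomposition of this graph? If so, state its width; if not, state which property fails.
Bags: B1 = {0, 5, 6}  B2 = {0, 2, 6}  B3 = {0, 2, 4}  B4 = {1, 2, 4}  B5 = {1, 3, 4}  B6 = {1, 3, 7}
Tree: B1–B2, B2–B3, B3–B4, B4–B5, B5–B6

Yes; width 2.

Vertex coverage: the bags together contain {0, 1, 2, 3, 4, 5, 6, 7}, the full vertex set. Edge coverage: each edge of G has both endpoints in at least one bag. Running intersection: for every vertex, the bags containing it form a connected subtree. All three properties hold, so this is a valid tree decomposition of width max|bag| − 1 = 2, and hence tw(G) ≤ 2.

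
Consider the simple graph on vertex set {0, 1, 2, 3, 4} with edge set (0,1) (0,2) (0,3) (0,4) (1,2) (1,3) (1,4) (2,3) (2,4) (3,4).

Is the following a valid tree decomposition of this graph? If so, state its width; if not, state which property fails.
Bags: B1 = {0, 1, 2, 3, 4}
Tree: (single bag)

Every vertex of G appears in some bag (union = {0, 1, 2, 3, 4}); every edge is covered by a bag; and for each vertex v the set of bags containing v is connected in the bag tree. The decomposition is therefore valid. The largest bag has 5 vertices, so the width is 4.

Yes; width 4.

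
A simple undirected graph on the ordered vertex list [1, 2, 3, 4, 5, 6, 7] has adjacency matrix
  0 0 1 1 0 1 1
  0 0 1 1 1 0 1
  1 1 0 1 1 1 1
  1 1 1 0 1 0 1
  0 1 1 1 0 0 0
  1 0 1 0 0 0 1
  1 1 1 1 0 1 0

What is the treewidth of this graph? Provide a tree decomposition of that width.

Each bag holds 4 vertices, so the decomposition has width 3, which upper-bounds the treewidth. Conversely, {1, 3, 4, 7} is a clique of size 4, and the vertices of any clique must share a bag in every tree decomposition; so some bag has ≥ 4 vertices and tw(G) ≥ 3. Therefore the treewidth is 3.

Treewidth 3.
Bags: B1 = {2, 3, 4, 5}  B2 = {2, 3, 4, 7}  B3 = {1, 3, 4, 7}  B4 = {1, 3, 6, 7}
Tree: B1–B2, B2–B3, B3–B4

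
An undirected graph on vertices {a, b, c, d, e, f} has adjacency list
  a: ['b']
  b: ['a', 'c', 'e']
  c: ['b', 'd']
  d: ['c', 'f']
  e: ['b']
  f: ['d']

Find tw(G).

1

A width-1 tree decomposition is:
Bags: B1 = {a, b}  B2 = {b, c}  B3 = {c, d}  B4 = {d, f}  B5 = {b, e}
Tree: B1–B2, B2–B3, B3–B4, B1–B5
The largest bag has 2 vertices, giving width 1; this decomposition certifies tw(G) ≤ 1. Since G has at least one edge (e.g. b–a), it is not an edgeless graph, so tw(G) ≥ 1. Therefore the treewidth is 1.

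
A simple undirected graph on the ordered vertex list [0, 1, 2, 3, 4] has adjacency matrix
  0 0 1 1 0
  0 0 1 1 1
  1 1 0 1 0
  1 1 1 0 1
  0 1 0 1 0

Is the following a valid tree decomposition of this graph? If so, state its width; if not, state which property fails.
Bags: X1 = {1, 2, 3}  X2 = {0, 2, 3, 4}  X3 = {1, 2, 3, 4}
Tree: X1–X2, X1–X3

No — bags containing vertex 4 are not connected in the tree.

A tree decomposition must satisfy three properties: every vertex lies in some bag; for every edge, both endpoints lie together in some bag; and for every vertex, the bags containing it form a connected subtree. Here bags containing vertex 4 are not connected in the tree, so the decomposition is invalid.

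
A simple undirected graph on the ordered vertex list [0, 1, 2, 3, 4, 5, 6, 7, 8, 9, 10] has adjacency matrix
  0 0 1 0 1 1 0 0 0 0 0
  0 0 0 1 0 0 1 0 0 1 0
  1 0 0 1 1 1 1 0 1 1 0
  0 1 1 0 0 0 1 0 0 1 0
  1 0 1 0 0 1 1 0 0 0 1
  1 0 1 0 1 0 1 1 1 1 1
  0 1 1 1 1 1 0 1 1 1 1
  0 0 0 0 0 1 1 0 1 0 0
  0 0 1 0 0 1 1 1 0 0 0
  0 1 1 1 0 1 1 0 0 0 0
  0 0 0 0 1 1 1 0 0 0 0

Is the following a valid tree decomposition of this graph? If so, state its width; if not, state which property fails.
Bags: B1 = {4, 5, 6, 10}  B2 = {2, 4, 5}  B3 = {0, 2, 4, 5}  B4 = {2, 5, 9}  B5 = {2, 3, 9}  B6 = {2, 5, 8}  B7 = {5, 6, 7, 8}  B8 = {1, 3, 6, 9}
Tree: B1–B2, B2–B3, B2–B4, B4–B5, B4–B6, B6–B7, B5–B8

No — edge (6,2) lies in no bag.

A tree decomposition must satisfy three properties: every vertex lies in some bag; for every edge, both endpoints lie together in some bag; and for every vertex, the bags containing it form a connected subtree. Here edge (6,2) lies in no bag, so the decomposition is invalid.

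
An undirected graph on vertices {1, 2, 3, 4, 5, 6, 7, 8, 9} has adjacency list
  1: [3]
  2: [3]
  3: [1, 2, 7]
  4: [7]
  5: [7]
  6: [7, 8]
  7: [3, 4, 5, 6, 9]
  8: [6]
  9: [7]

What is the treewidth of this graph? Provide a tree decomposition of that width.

Each bag holds 2 vertices, so the decomposition has width 1, which upper-bounds the treewidth. Any graph with an edge has treewidth ≥ 1, and G has the edge 3–7. Hence tw(G) = 1 exactly.

Treewidth 1.
One such decomposition:
Bags: B1 = {3, 7}  B2 = {2, 3}  B3 = {1, 3}  B4 = {6, 7}  B5 = {6, 8}  B6 = {7, 9}  B7 = {5, 7}  B8 = {4, 7}
Tree: B1–B2, B1–B3, B1–B4, B4–B5, B1–B6, B1–B7, B4–B8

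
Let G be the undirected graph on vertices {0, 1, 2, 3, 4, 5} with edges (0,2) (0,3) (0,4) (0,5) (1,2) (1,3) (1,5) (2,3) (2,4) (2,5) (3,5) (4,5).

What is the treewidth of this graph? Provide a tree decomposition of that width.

Every bag has size at most 4, so the width is 4 − 1 = 3 and tw(G) ≤ 3. On the other hand G contains the 4-clique {0, 2, 3, 5}. A clique must lie in a single bag of any decomposition, so no decomposition can have width below 3. Combining the bounds, tw(G) = 3.

Treewidth 3.
One such decomposition:
Bags: B1 = {1, 2, 3, 5}  B2 = {0, 2, 3, 5}  B3 = {0, 2, 4, 5}
Tree: B1–B2, B2–B3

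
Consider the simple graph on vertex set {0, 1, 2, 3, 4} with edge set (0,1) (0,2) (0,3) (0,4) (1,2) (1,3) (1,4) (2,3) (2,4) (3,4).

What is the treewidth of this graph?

4

A width-4 tree decomposition is:
Bags: B1 = {0, 1, 2, 3, 4}
Tree: (single bag)
With just one bag of size 5, the width is 5 − 1 = 4, so tw(G) ≤ 4. On the other hand G contains the 5-clique {0, 1, 2, 3, 4}. A clique must lie in a single bag of any decomposition, so no decomposition can have width below 4. The upper and lower bounds meet at 4, so that is the treewidth.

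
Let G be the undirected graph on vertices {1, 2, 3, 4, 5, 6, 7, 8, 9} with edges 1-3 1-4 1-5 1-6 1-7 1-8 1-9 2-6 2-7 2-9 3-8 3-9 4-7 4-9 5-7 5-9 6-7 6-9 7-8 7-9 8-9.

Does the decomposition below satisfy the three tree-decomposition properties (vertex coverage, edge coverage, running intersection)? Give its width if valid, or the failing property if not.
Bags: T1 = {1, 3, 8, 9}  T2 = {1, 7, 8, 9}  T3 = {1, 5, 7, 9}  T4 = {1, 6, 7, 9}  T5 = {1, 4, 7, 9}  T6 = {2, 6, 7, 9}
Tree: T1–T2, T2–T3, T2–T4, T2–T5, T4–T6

Yes; width 3.

Vertex coverage: the bags together contain {1, 2, 3, 4, 5, 6, 7, 8, 9}, the full vertex set. Edge coverage: each edge of G has both endpoints in at least one bag. Running intersection: for every vertex, the bags containing it form a connected subtree. All three properties hold, so this is a valid tree decomposition of width max|bag| − 1 = 3, and hence tw(G) ≤ 3.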